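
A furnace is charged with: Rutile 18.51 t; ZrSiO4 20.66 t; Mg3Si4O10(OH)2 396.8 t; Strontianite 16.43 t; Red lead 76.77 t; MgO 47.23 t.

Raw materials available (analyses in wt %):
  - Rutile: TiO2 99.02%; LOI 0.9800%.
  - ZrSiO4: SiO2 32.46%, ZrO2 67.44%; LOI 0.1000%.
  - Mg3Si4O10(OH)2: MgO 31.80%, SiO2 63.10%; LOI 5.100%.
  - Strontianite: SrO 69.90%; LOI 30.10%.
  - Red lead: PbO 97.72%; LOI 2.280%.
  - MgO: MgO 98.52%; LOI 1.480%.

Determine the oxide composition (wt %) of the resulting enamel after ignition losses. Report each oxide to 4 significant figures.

Glass mass = 548.6 t (batch 576.4 − LOI 27.83).
Composition: MgO 31.48%, SiO2 46.87%, ZrO2 2.540%, PbO 13.68%, TiO2 3.341%, SrO 2.094%

All arithmetic runs at full float precision all the way through. Rounding to 4 significant figures extends to each in-between result as displayed — a single rounding yields each reported number. The derived quantities, including the six compositions, net glass mass, ignition loss, totals, the yield, are recomputed from the weighed amounts at 548.6 t of glass in exact precision as written in the problem or the answer.
Mass of each oxide from the mix:
  MgO: 396.8·0.3180 + 47.23·0.9852 = 172.7 t
  SiO2: 20.66·0.3246 + 396.8·0.6310 = 257.1 t
  ZrO2: 20.66·0.6744 = 13.93 t
  PbO: 76.77·0.9772 = 75.02 t
  TiO2: 18.51·0.9902 = 18.33 t
  SrO: 16.43·0.6990 = 11.48 t
LOI: 18.51·0.009800 + 20.66·0.001000 + 396.8·0.05100 + 16.43·0.3010 + 76.77·0.02280 + 47.23·0.01480 = 27.83 t
The glass mass, total less LOI, = 576.4 − 27.83 = 548.6 t (the oxide masses sum to this)
each wt % is 100 × oxide ÷ glass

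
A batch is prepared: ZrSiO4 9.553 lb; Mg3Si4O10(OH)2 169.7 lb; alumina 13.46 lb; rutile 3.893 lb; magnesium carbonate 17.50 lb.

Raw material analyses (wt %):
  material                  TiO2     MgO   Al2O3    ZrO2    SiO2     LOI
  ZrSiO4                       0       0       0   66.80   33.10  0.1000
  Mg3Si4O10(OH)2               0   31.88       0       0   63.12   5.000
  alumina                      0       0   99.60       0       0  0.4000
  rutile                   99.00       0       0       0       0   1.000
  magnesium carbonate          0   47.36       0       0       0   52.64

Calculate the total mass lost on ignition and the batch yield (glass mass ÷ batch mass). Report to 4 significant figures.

LOI loss = 17.80 lb; glass = 196.3 lb; yield = 91.69%

The working math maintains exact precision from start to finish; values along the way are shown rounded off to 4 significant digits within the worked lines; exactly one rounding goes into every reported value. The derived quantities are recomputed at full precision (net glass mass, LOI, the totals, yield, five oxide percentages) starting from the weights on 196.3 lb of glass as they appear in question or answer.
Material-by-material LOI:
  ZrSiO4: 9.553 × 0.001000 = 0.009553 lb
  Mg3Si4O10(OH)2: 169.7 × 0.05000 = 8.485 lb
  alumina: 13.46 × 0.004000 = 0.05384 lb
  rutile: 3.893 × 0.01000 = 0.03893 lb
  magnesium carbonate: 17.50 × 0.5264 = 9.212 lb
Total LOI = 17.80 lb
Glass = batch − LOI = 214.1 − 17.80 = 196.3 lb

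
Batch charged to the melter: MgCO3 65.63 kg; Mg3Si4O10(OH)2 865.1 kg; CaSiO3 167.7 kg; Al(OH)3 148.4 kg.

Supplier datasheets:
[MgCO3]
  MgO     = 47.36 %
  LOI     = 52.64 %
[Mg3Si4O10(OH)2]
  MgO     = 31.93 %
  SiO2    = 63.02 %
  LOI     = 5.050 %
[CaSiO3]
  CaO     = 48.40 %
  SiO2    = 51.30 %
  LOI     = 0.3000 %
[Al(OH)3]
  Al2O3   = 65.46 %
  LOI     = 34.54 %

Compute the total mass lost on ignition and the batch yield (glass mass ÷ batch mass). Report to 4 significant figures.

Mid-chain values are shown, with 4-significant-figure rounding, at each printed step; each numeric step holds full float precision end to end — every reported result includes exactly one rounding; all derived quantities are re-derived at exact precision (the yield, the totals, glass mass, LOI, the four compositions) starting from the weights on 1117 kg of glass as set out in the problem or the answer.
Ignition loss by material:
  MgCO3: 65.63 × 0.5264 = 34.55 kg
  Mg3Si4O10(OH)2: 865.1 × 0.05050 = 43.69 kg
  CaSiO3: 167.7 × 0.003000 = 0.5031 kg
  Al(OH)3: 148.4 × 0.3454 = 51.26 kg
Total LOI = 130.0 kg
Glass = batch − LOI = 1247 − 130.0 = 1117 kg

LOI loss = 130.0 kg; glass = 1117 kg; yield = 89.57%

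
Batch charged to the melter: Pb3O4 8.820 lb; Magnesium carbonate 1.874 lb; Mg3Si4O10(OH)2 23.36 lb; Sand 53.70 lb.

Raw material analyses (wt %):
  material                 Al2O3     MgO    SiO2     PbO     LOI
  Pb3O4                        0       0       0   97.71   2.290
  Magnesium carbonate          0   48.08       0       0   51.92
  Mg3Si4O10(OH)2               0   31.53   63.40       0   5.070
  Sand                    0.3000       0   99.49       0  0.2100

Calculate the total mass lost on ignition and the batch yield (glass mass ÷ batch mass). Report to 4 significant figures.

LOI loss = 2.472 lb; glass = 85.28 lb; yield = 97.18%

All internal work carries exact precision at every stage. In-progress results are printed rounded to 4 significant digits at each printed step. Every reported value is rounded just once. All derived quantities (yield, the totals, ignition loss, net glass mass, the four compositions) are computed at full precision using the weight values at 85.28 lb of glass exactly as shown in the problem or the answer.
Ignition loss by material:
  Pb3O4: 8.820 × 0.02290 = 0.2020 lb
  Magnesium carbonate: 1.874 × 0.5192 = 0.9730 lb
  Mg3Si4O10(OH)2: 23.36 × 0.05070 = 1.184 lb
  Sand: 53.70 × 0.002100 = 0.1128 lb
Total LOI = 2.472 lb
Glass = batch − LOI = 87.75 − 2.472 = 85.28 lb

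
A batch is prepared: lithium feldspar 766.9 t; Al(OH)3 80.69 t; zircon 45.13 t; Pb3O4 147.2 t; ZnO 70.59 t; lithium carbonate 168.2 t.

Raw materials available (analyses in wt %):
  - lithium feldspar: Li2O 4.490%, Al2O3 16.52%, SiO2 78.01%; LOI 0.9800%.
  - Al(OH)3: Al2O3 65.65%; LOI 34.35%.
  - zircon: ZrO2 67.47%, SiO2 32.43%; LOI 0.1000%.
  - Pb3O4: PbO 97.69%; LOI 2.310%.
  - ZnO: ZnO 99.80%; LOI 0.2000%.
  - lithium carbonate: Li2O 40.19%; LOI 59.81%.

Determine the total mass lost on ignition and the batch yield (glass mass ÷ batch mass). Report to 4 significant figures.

Working values are shown rounded to four significant digits; each numeric step holds full precision throughout; every reported number sees exactly one rounding; derived quantities (the yield, glass mass, the totals, LOI, the six compositions) are carried from the weighed amounts per 1139 t of glass at exact precision as given in the problem or answer text.
Loss on ignition, line by line:
  lithium feldspar: 766.9 × 0.009800 = 7.516 t
  Al(OH)3: 80.69 × 0.3435 = 27.72 t
  zircon: 45.13 × 0.001000 = 0.04513 t
  Pb3O4: 147.2 × 0.02310 = 3.400 t
  ZnO: 70.59 × 0.002000 = 0.1412 t
  lithium carbonate: 168.2 × 0.5981 = 100.6 t
Total LOI = 139.4 t
Glass = batch − LOI = 1279 − 139.4 = 1139 t

LOI loss = 139.4 t; glass = 1139 t; yield = 89.10%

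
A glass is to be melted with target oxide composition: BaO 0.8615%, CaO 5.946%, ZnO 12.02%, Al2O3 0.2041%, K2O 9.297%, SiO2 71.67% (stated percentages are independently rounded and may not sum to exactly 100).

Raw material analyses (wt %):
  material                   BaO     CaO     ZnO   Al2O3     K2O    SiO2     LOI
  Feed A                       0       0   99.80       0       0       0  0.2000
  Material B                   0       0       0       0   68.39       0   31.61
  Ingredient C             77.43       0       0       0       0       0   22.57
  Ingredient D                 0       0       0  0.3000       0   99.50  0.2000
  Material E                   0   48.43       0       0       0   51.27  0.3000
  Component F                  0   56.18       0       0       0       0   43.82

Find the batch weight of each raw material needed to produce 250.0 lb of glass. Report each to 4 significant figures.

Batch per 250.0 lb glass:
  Feed A: 30.11 lb
  Material B: 33.99 lb
  Ingredient C: 2.782 lb
  Ingredient D: 170.1 lb
  Material E: 19.39 lb
  Component F: 9.743 lb
Total batch = 266.1 lb; LOI loss = 16.10 lb; yield = 93.95%

In-progress results appear, rounded to four significant digits, on the page. All arithmetic keeps full float precision all the way through — every reported value is rounded just once. The derived quantities (the yield, six oxide percentages, glass mass, ignition loss, the totals) are rebuilt starting from the weights at 250.0 lb of glass at exact precision, as set out in the problem or answer text.
Target oxide masses per 250.0 lb glass:
  BaO: 0.8615% × 250.0 = 2.154 lb
  CaO: 5.946% × 250.0 = 14.86 lb
  ZnO: 12.02% × 250.0 = 30.05 lb
  Al2O3: 0.2041% × 250.0 = 0.5102 lb
  K2O: 9.297% × 250.0 = 23.24 lb
  SiO2: 71.67% × 250.0 = 179.2 lb
Checking each oxide sum working from each reported weight, against the basis in use (summed amounts equal target values up to rounding of the answer):
  BaO: 2.782·0.7743 = 2.154 lb (target 2.154 lb)
  CaO: 19.39·0.4843 + 9.743·0.5618 = 14.86 lb (target 14.86 lb)
  ZnO: 30.11·0.9980 = 30.05 lb (target 30.05 lb)
  Al2O3: 170.1·0.003000 = 0.5103 lb (target 0.5102 lb)
  K2O: 33.99·0.6839 = 23.25 lb (target 23.24 lb)
  SiO2: 170.1·0.9950 + 19.39·0.5127 = 179.2 lb (target 179.2 lb)
Glass-mass sanity pass: Σ batch − LOI loss = 250.0 lb (the Σ of target masses is 250.0 lb; the stated basis being 250.0 lb — deltas are rounding alone).
Batch grand total — Σ batch = 266.1 lb; loss to ignition Σ batch·LOI = 16.10 lb; yield: glass divided by total = 93.95%.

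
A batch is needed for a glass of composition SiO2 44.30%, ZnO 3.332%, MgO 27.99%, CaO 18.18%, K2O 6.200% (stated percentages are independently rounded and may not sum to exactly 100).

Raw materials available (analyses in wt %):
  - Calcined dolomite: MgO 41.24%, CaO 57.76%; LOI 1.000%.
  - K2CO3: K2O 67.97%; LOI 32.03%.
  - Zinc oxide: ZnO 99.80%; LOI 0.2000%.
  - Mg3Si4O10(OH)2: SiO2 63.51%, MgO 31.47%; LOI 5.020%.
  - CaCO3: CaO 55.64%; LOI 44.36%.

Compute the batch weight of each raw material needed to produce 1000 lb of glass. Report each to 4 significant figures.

Batch per 1000 lb glass:
  Calcined dolomite: 146.4 lb
  K2CO3: 91.22 lb
  Zinc oxide: 33.39 lb
  Mg3Si4O10(OH)2: 697.5 lb
  CaCO3: 174.7 lb
Total batch = 1143 lb; LOI loss = 143.3 lb; yield = 87.47%

All arithmetic holds exact precision through every step. The intermediate values are displayed rounded to four significant figures between the steps. A single rounding completes each reported result — the derived quantities, which include net glass mass, totals, the yield, the five compositions, LOI, are re-derived at full precision, as written in either problem or answer, from the batch weights at 1000 lb of glass.
The oxide mass targets at 1000 lb glass:
  SiO2: 44.30% × 1000 = 443.0 lb
  ZnO: 3.332% × 1000 = 33.32 lb
  MgO: 27.99% × 1000 = 279.9 lb
  CaO: 18.18% × 1000 = 181.8 lb
  K2O: 6.200% × 1000 = 62.00 lb
Sums-versus-targets review using the reported weights, at the basis given (sum by sum, the targets are met net of answer rounding effects):
  SiO2: 697.5·0.6351 = 443.0 lb (target 443.0 lb)
  ZnO: 33.39·0.9980 = 33.32 lb (target 33.32 lb)
  MgO: 146.4·0.4124 + 697.5·0.3147 = 279.9 lb (target 279.9 lb)
  CaO: 146.4·0.5776 + 174.7·0.5564 = 181.8 lb (target 181.8 lb)
  K2O: 91.22·0.6797 = 62.00 lb (target 62.00 lb)
Consistency of the glass mass: net batch after ignition = 1000 lb (the Σ of target masses is 1000 lb; basis as stated: 1000 lb — deltas are rounding alone).
Batch total: Σ batch = 1143 lb; LOI loss = Σ batch·LOI = 143.3 lb; yield = glass ÷ total batch = 87.47%.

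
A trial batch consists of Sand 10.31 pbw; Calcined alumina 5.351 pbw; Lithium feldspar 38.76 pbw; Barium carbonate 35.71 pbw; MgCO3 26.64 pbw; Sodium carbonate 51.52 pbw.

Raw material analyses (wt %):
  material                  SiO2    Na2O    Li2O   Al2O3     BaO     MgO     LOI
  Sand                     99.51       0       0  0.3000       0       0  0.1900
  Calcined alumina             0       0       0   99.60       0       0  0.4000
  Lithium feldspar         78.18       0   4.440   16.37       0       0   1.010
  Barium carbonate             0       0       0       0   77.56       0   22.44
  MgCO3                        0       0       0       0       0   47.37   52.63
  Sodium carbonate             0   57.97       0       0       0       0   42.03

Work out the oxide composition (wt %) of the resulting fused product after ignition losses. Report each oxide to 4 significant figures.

Glass mass = 124.2 pbw (batch 168.3 − LOI 44.12).
Composition: SiO2 32.67%, Na2O 24.05%, Li2O 1.386%, Al2O3 9.427%, BaO 22.31%, MgO 10.16%

Values along the way appear rounded to 4 significant figures in the working; the whole derivation carries full precision at every stage. A single rounding finalizes every reported value; derived quantities are re-derived in full float precision (the yield, ignition loss, glass mass, the six compositions, totals) from the batch weights per 124.2 pbw of glass as they appear in either problem or answer.
Per-oxide mass from batch:
  SiO2: 10.31·0.9951 + 38.76·0.7818 = 40.56 pbw
  Na2O: 51.52·0.5797 = 29.87 pbw
  Li2O: 38.76·0.04440 = 1.721 pbw
  Al2O3: 10.31·0.003000 + 5.351·0.9960 + 38.76·0.1637 = 11.71 pbw
  BaO: 35.71·0.7756 = 27.70 pbw
  MgO: 26.64·0.4737 = 12.62 pbw
LOI: 10.31·0.001900 + 5.351·0.004000 + 38.76·0.01010 + 35.71·0.2244 + 26.64·0.5263 + 51.52·0.4203 = 44.12 pbw
Glass mass = batch − LOI = 168.3 − 44.12 = 124.2 pbw (matching Σ of the oxides)
each oxide over glass, ×100, is wt %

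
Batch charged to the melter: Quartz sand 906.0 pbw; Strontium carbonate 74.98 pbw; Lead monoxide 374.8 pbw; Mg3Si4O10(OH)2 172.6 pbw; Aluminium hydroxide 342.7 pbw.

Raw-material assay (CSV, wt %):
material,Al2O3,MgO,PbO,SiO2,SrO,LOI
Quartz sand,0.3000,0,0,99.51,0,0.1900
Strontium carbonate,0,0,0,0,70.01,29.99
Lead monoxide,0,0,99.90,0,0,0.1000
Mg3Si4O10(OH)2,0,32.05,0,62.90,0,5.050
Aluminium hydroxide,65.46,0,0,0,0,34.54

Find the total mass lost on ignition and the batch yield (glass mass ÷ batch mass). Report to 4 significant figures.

LOI loss = 151.7 pbw; glass = 1719 pbw; yield = 91.89%

The intermediate values appear, rounded to 4 significant digits, in the working; the working math maintains full float precision at all times. Each reported value receives exactly one rounding; all derived quantities are rebuilt in full float precision (glass mass, LOI, the five compositions, the totals, the yield) using the weight values per 1719 pbw of glass, as set out in either problem or answer.
Material-by-material LOI:
  Quartz sand: 906.0 × 0.001900 = 1.721 pbw
  Strontium carbonate: 74.98 × 0.2999 = 22.49 pbw
  Lead monoxide: 374.8 × 0.001000 = 0.3748 pbw
  Mg3Si4O10(OH)2: 172.6 × 0.05050 = 8.716 pbw
  Aluminium hydroxide: 342.7 × 0.3454 = 118.4 pbw
Total LOI = 151.7 pbw
Glass = batch − LOI = 1871 − 151.7 = 1719 pbw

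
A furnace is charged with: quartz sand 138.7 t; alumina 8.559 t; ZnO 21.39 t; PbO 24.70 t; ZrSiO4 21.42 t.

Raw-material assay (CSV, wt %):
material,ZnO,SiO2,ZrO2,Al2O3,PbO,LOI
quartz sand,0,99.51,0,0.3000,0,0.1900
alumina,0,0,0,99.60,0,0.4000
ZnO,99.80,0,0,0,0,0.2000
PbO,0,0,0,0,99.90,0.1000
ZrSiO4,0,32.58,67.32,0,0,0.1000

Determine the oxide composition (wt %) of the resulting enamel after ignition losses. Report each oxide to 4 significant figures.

Glass mass = 214.4 t (batch 214.8 − LOI 0.3867).
Composition: ZnO 9.958%, SiO2 67.64%, ZrO2 6.726%, Al2O3 4.171%, PbO 11.51%

All internal work maintains exact precision from start to finish; intermediates appear, rounded to 4 significant digits, in the working — exactly one rounding is applied to every reported result — all derived quantities (five oxide percentages, the totals, ignition loss, yield, net glass mass) are computed in full float precision using the weight values per 214.4 t of glass exactly as printed in problem or answer.
Oxide masses out of the charge:
  ZnO: 21.39·0.9980 = 21.35 t
  SiO2: 138.7·0.9951 + 21.42·0.3258 = 145.0 t
  ZrO2: 21.42·0.6732 = 14.42 t
  Al2O3: 138.7·0.003000 + 8.559·0.9960 = 8.941 t
  PbO: 24.70·0.9990 = 24.68 t
LOI: 138.7·0.001900 + 8.559·0.004000 + 21.39·0.002000 + 24.70·0.001000 + 21.42·0.001000 = 0.3867 t
batch − LOI leaves glass = 214.8 − 0.3867 = 214.4 t (consistent with Σ oxide mass)
wt % = 100 × oxide mass / glass mass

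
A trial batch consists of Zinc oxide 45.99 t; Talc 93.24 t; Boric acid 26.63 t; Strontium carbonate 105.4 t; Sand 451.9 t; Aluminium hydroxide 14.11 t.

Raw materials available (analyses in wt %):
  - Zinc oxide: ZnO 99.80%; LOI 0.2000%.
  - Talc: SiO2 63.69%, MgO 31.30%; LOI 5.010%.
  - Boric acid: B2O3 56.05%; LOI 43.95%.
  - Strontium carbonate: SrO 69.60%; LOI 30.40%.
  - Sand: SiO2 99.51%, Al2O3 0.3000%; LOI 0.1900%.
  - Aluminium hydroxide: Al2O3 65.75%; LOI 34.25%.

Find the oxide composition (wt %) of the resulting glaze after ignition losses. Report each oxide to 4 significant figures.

Glass mass = 683.1 t (batch 737.3 − LOI 54.20).
Composition: SrO 10.74%, SiO2 74.53%, Al2O3 1.557%, B2O3 2.185%, ZnO 6.719%, MgO 4.272%

Each numeric step runs at exact precision from start to finish; values along the way are printed (rounded to 4 significant digits) between the steps. Every reported value is rounded only once; the derived quantities, including totals, six oxide percentages, glass mass, LOI, the yield, are computed starting from the weights for 683.1 t of glass at exact precision, exactly as printed in question or answer.
Delivered oxide masses:
  SrO: 105.4·0.6960 = 73.36 t
  SiO2: 93.24·0.6369 + 451.9·0.9951 = 509.1 t
  Al2O3: 451.9·0.003000 + 14.11·0.6575 = 10.63 t
  B2O3: 26.63·0.5605 = 14.93 t
  ZnO: 45.99·0.9980 = 45.90 t
  MgO: 93.24·0.3130 = 29.18 t
LOI: 45.99·0.002000 + 93.24·0.05010 + 26.63·0.4395 + 105.4·0.3040 + 451.9·0.001900 + 14.11·0.3425 = 54.20 t
The glass mass, total less LOI, = 737.3 − 54.20 = 683.1 t (the oxide masses sum to this)
oxide / glass × 100 gives the wt %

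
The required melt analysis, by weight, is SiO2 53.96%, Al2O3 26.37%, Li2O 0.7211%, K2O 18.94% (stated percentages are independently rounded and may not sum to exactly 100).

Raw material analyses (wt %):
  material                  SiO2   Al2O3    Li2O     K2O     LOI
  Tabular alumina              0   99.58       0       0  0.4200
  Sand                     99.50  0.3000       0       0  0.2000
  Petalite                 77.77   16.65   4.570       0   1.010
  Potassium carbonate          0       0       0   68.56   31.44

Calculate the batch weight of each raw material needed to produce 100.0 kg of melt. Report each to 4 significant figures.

Working values are printed (rounded to 4 significant digits) between the steps; the whole derivation carries full precision in every operation; every reported figure receives exactly one rounding — the derived quantities are computed from the weighed amounts for 100.0 kg of glass at exact precision (ignition loss, the four compositions, net glass mass, totals, yield) exactly as printed in question or answer.
Target masses of each oxide per 100.0 kg melt:
  SiO2: 53.96% × 100.0 = 53.96 kg
  Al2O3: 26.37% × 100.0 = 26.37 kg
  Li2O: 0.7211% × 100.0 = 0.7211 kg
  K2O: 18.94% × 100.0 = 18.94 kg
Balance tally, oxide-wise, applying the batch weights above, at the basis given (each sum matches its target mass inside rounding margins):
  SiO2: 41.90·0.9950 + 15.78·0.7777 = 53.96 kg (target 53.96 kg)
  Al2O3: 23.72·0.9958 + 41.90·0.003000 + 15.78·0.1665 = 26.37 kg (target 26.37 kg)
  Li2O: 15.78·0.04570 = 0.7211 kg (target 0.7211 kg)
  K2O: 27.63·0.6856 = 18.94 kg (target 18.94 kg)
Glass-mass sanity pass: total batch − LOI = 100.0 kg (targets for the oxides total 99.99 kg; against the stated basis, 100.0 kg — differing by rounding only).
Total batch = Σ batch = 109.0 kg; LOI loss = Σ batch·LOI = 9.030 kg; yield, glass over the total, = 91.72%.

Batch per 100.0 kg melt:
  Tabular alumina: 23.72 kg
  Sand: 41.90 kg
  Petalite: 15.78 kg
  Potassium carbonate: 27.63 kg
Total batch = 109.0 kg; LOI loss = 9.030 kg; yield = 91.72%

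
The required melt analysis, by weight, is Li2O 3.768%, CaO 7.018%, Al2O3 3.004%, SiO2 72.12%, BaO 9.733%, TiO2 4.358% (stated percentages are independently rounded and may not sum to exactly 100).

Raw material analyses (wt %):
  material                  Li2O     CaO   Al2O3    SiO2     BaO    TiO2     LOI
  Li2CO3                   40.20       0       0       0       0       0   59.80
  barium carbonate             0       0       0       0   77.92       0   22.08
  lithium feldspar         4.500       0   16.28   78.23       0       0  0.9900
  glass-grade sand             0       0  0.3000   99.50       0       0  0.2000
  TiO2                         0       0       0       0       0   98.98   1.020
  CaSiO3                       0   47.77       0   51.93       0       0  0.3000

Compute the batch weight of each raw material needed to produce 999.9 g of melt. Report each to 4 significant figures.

The intermediate values are displayed rounded off to 4 significant figures on the page — all arithmetic keeps full precision at all times; a single rounding completes every reported figure; derived quantities, including glass mass, totals, LOI, six oxide percentages, yield, are recomputed starting from the weights for 999.9 g of glass at exact precision, as they appear in the problem or answer text.
Oxide mass targets, per 999.9 g melt:
  Li2O: 3.768% × 999.9 = 37.68 g
  CaO: 7.018% × 999.9 = 70.17 g
  Al2O3: 3.004% × 999.9 = 30.04 g
  SiO2: 72.12% × 999.9 = 721.1 g
  BaO: 9.733% × 999.9 = 97.32 g
  TiO2: 4.358% × 999.9 = 43.58 g
Per-oxide balance check working from each reported weight, relative to the basis at hand (sums match the target masses once rounding is allowed for):
  Li2O: 74.12·0.4020 + 175.1·0.04500 = 37.68 g (target 37.68 g)
  CaO: 146.9·0.4777 = 70.17 g (target 70.17 g)
  Al2O3: 175.1·0.1628 + 510.4·0.003000 = 30.04 g (target 30.04 g)
  SiO2: 175.1·0.7823 + 510.4·0.9950 + 146.9·0.5193 = 721.1 g (target 721.1 g)
  BaO: 124.9·0.7792 = 97.32 g (target 97.32 g)
  TiO2: 44.02·0.9898 = 43.57 g (target 43.58 g)
Glass-mass sanity pass: the batch minus its LOI: 999.9 g (the targets, summed, come to 999.9 g; against the stated basis, 999.9 g — rounding explains the deltas).
Summing the batch: Σ batch = 1075 g; loss to ignition Σ batch·LOI = 75.55 g; as yield: glass ÷ batch → 92.98%.

Batch per 999.9 g melt:
  Li2CO3: 74.12 g
  barium carbonate: 124.9 g
  lithium feldspar: 175.1 g
  glass-grade sand: 510.4 g
  TiO2: 44.02 g
  CaSiO3: 146.9 g
Total batch = 1075 g; LOI loss = 75.55 g; yield = 92.98%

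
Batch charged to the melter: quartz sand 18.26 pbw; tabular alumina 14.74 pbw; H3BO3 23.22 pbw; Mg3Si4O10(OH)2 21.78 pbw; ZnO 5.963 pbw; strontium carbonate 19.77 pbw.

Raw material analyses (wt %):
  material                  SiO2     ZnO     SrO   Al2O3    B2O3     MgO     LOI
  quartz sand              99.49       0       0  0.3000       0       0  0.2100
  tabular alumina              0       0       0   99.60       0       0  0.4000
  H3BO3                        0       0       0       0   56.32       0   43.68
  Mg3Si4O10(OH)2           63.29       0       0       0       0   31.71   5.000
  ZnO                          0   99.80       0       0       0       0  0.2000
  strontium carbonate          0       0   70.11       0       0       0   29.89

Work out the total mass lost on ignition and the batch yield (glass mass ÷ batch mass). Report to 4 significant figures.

Every computation carries full float precision from start to finish; working values appear, with 4-significant-figure rounding, as written; every reported figure sees exactly one rounding. The derived quantities (the totals, glass mass, yield, the six compositions, LOI) are computed at exact precision from the weighed amounts for 86.48 pbw of glass, as given in question or answer.
Material-by-material LOI:
  quartz sand: 18.26 × 0.002100 = 0.03835 pbw
  tabular alumina: 14.74 × 0.004000 = 0.05896 pbw
  H3BO3: 23.22 × 0.4368 = 10.14 pbw
  Mg3Si4O10(OH)2: 21.78 × 0.05000 = 1.089 pbw
  ZnO: 5.963 × 0.002000 = 0.01193 pbw
  strontium carbonate: 19.77 × 0.2989 = 5.909 pbw
Total LOI = 17.25 pbw
Glass = batch − LOI = 103.7 − 17.25 = 86.48 pbw

LOI loss = 17.25 pbw; glass = 86.48 pbw; yield = 83.37%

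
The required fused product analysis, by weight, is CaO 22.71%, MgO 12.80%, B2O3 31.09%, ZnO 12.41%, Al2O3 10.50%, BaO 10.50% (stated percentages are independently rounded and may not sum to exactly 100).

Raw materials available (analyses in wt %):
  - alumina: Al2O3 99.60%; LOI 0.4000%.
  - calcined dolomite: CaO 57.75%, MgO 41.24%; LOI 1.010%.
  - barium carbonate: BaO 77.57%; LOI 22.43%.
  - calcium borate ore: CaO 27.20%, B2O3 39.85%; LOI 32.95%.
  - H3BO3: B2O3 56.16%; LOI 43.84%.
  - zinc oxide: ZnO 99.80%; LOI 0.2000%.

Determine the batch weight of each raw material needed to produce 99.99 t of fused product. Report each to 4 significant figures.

In-progress results appear with 4-significant-digit rounding as written — each numeric step keeps exact precision in every operation. A single rounding produces each reported value — all derived quantities, including yield, totals, ignition loss, the six compositions, glass mass, are recomputed using the weight values at 99.99 t of glass at full precision exactly as shown in the question or the answer.
The oxide mass targets at 99.99 t fused product:
  CaO: 22.71% × 99.99 = 22.71 t
  MgO: 12.80% × 99.99 = 12.80 t
  B2O3: 31.09% × 99.99 = 31.09 t
  ZnO: 12.41% × 99.99 = 12.41 t
  Al2O3: 10.50% × 99.99 = 10.50 t
  BaO: 10.50% × 99.99 = 10.50 t
Oxide-by-oxide audit with the batch weights as given, versus the basis set out (each sum matches its target mass given rounding of the digits):
  CaO: 31.03·0.5775 + 17.59·0.2720 = 22.70 t (target 22.71 t)
  MgO: 31.03·0.4124 = 12.80 t (target 12.80 t)
  B2O3: 17.59·0.3985 + 42.87·0.5616 = 31.09 t (target 31.09 t)
  ZnO: 12.43·0.9980 = 12.41 t (target 12.41 t)
  Al2O3: 10.54·0.9960 = 10.50 t (target 10.50 t)
  BaO: 13.53·0.7757 = 10.50 t (target 10.50 t)
Glass-mass bookkeeping: the batch minus its LOI: 99.98 t (per-oxide target masses sum to 100.0 t; basis as stated: 99.99 t — deltas are rounding alone).
Batch grand total — Σ batch = 128.0 t; Σ batch·LOI gives LOI loss = 28.01 t; glass ÷ batch gives a yield of 78.12%.

Batch per 99.99 t fused product:
  alumina: 10.54 t
  calcined dolomite: 31.03 t
  barium carbonate: 13.53 t
  calcium borate ore: 17.59 t
  H3BO3: 42.87 t
  zinc oxide: 12.43 t
Total batch = 128.0 t; LOI loss = 28.01 t; yield = 78.12%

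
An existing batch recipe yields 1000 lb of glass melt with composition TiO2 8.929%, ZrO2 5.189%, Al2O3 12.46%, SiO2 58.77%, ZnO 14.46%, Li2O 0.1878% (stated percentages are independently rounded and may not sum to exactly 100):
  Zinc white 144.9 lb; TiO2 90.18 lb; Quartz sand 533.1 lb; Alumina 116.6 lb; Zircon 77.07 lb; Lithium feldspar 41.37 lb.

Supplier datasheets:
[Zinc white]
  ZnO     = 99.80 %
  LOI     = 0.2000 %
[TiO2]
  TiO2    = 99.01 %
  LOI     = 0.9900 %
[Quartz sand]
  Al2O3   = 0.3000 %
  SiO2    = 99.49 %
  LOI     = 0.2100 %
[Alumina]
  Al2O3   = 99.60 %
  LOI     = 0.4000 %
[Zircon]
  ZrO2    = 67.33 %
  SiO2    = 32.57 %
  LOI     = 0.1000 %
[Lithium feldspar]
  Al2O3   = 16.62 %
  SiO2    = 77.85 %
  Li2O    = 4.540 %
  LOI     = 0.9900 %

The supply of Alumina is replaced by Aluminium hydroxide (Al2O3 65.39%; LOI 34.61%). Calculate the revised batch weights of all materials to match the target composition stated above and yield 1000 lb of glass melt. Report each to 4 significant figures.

Each numeric step runs at full float precision from first step to last — in-progress results are displayed rounded to 4 significant digits when written out. A single rounding finalizes every reported value; derived quantities are re-derived at full precision (LOI, glass mass, yield, six oxide percentages, totals) using the weight values for 1000 lb of glass exactly as shown in the problem or answer text.
Per-oxide target masses for 1000 lb glass melt:
  TiO2: 8.929% × 1000 = 89.29 lb
  ZrO2: 5.189% × 1000 = 51.89 lb
  Al2O3: 12.46% × 1000 = 124.6 lb
  SiO2: 58.77% × 1000 = 587.7 lb
  ZnO: 14.46% × 1000 = 144.6 lb
  Li2O: 0.1878% × 1000 = 1.878 lb
Oxide-by-oxide audit from the weights as reported, against the basis in use (sums match the target masses within answer rounding):
  TiO2: 90.18·0.9901 = 89.29 lb (target 89.29 lb)
  ZrO2: 77.07·0.6733 = 51.89 lb (target 51.89 lb)
  Al2O3: 533.1·0.003000 + 177.6·0.6539 + 41.37·0.1662 = 124.6 lb (target 124.6 lb)
  SiO2: 533.1·0.9949 + 77.07·0.3257 + 41.37·0.7785 = 587.7 lb (target 587.7 lb)
  ZnO: 144.9·0.9980 = 144.6 lb (target 144.6 lb)
  Li2O: 41.37·0.04540 = 1.878 lb (target 1.878 lb)
The glass-mass cross-check: batch total minus LOI = 1000 lb (the targets, summed, come to 1000 lb; stated basis 1000 lb — a pure rounding effect).
Total batch = Σ batch = 1064 lb; the LOI term Σ batch·LOI equals 64.26 lb; glass ÷ batch gives a yield of 93.96%.

Revised batch per 1000 lb glass melt:
  Zinc white: 144.9 lb
  TiO2: 90.18 lb
  Quartz sand: 533.1 lb
  Aluminium hydroxide: 177.6 lb
  Zircon: 77.07 lb
  Lithium feldspar: 41.37 lb
Total batch = 1064 lb; LOI loss = 64.26 lb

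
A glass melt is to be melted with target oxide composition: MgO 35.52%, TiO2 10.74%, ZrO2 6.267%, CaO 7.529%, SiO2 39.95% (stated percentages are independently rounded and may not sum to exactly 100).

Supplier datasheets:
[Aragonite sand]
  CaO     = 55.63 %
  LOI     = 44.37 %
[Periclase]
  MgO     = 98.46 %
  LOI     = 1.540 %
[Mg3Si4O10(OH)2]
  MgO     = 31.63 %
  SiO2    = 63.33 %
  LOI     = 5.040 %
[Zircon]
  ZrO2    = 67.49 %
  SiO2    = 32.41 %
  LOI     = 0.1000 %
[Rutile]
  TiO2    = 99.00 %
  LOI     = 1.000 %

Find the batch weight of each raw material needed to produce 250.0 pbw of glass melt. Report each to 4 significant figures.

Mid-chain values appear rounded to 4 significant figures when written out — each numeric step runs at full float precision in every operation — every reported number takes just one rounding — derived quantities, which include yield, net glass mass, LOI, five oxide percentages, totals, are recomputed at full float precision, precisely as stated by the problem or answer text, from the weighed amounts on 250.0 pbw of glass.
Oxide mass targets, per 250.0 pbw glass melt:
  MgO: 35.52% × 250.0 = 88.80 pbw
  TiO2: 10.74% × 250.0 = 26.85 pbw
  ZrO2: 6.267% × 250.0 = 15.67 pbw
  CaO: 7.529% × 250.0 = 18.82 pbw
  SiO2: 39.95% × 250.0 = 99.88 pbw
Mass-balance tally per oxide on the weights just shown, at the basis given (summed amounts equal target values inside rounding margins):
  MgO: 43.34·0.9846 + 145.8·0.3163 = 88.79 pbw (target 88.80 pbw)
  TiO2: 27.12·0.9900 = 26.85 pbw (target 26.85 pbw)
  ZrO2: 23.21·0.6749 = 15.66 pbw (target 15.67 pbw)
  CaO: 33.84·0.5563 = 18.83 pbw (target 18.82 pbw)
  SiO2: 145.8·0.6333 + 23.21·0.3241 = 99.86 pbw (target 99.88 pbw)
Mass balance on the glass: batch total minus LOI = 250.0 pbw (summing oxide targets gives 250.0 pbw; with the basis standing at 250.0 pbw — rounding explains the deltas).
Whole-batch sum: Σ batch = 273.3 pbw; the LOI term Σ batch·LOI equals 23.32 pbw; yield: glass divided by total = 91.47%.

Batch per 250.0 pbw glass melt:
  Aragonite sand: 33.84 pbw
  Periclase: 43.34 pbw
  Mg3Si4O10(OH)2: 145.8 pbw
  Zircon: 23.21 pbw
  Rutile: 27.12 pbw
Total batch = 273.3 pbw; LOI loss = 23.32 pbw; yield = 91.47%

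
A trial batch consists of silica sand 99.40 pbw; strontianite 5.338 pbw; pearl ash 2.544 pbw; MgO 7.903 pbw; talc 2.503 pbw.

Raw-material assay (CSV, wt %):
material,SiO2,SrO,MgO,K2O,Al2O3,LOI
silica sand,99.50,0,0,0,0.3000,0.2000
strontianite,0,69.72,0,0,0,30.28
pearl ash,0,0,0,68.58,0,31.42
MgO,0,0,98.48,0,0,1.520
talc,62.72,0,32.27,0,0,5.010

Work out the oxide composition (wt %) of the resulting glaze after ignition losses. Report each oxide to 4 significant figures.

The working math keeps full float precision all the way through; in-progress results are displayed, rounded to four significant figures, in the printout; each reported result is rounded once only. Derived quantities (totals, the five compositions, ignition loss, glass mass, yield) are computed starting from the weights at 114.8 pbw of glass in full float precision, as set out in the problem or the answer.
What the batch supplies per oxide:
  SiO2: 99.40·0.9950 + 2.503·0.6272 = 100.5 pbw
  SrO: 5.338·0.6972 = 3.722 pbw
  MgO: 7.903·0.9848 + 2.503·0.3227 = 8.591 pbw
  K2O: 2.544·0.6858 = 1.745 pbw
  Al2O3: 99.40·0.003000 = 0.2982 pbw
LOI: 99.40·0.002000 + 5.338·0.3028 + 2.544·0.3142 + 7.903·0.01520 + 2.503·0.05010 = 2.860 pbw
Net of LOI, the glass mass = 117.7 − 2.860 = 114.8 pbw (= the summed oxide contributions)
percent by weight: oxide/glass ×100

Glass mass = 114.8 pbw (batch 117.7 − LOI 2.860).
Composition: SiO2 87.50%, SrO 3.241%, MgO 7.481%, K2O 1.519%, Al2O3 0.2597%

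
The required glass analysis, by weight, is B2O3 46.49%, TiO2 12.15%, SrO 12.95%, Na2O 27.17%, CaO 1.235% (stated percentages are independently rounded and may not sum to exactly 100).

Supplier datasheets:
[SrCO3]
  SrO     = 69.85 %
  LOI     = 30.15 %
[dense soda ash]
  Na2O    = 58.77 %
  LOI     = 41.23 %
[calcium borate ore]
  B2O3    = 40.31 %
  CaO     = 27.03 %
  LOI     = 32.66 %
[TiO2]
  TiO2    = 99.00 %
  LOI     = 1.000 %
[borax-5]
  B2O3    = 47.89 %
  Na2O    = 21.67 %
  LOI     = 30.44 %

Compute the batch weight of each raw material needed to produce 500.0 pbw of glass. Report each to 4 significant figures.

Batch per 500.0 pbw glass:
  SrCO3: 92.70 pbw
  dense soda ash: 59.27 pbw
  calcium borate ore: 22.84 pbw
  TiO2: 61.36 pbw
  borax-5: 466.2 pbw
Total batch = 702.4 pbw; LOI loss = 202.4 pbw; yield = 71.19%

In-progress results are shown rounded to 4 significant figures in the working; every computation maintains full precision all the way through. Every reported number takes exactly one rounding; derived quantities are re-derived at full float precision (LOI, five oxide percentages, glass mass, yield, totals) using the weight values per 500.0 pbw of glass, as set out in the problem or answer text.
Target oxide masses per 500.0 pbw glass:
  B2O3: 46.49% × 500.0 = 232.4 pbw
  TiO2: 12.15% × 500.0 = 60.75 pbw
  SrO: 12.95% × 500.0 = 64.75 pbw
  Na2O: 27.17% × 500.0 = 135.8 pbw
  CaO: 1.235% × 500.0 = 6.175 pbw
Sums-versus-targets review using the reported weights, versus the basis set out (target by target, the sums agree exact up to rounding of places):
  B2O3: 22.84·0.4031 + 466.2·0.4789 = 232.5 pbw (target 232.4 pbw)
  TiO2: 61.36·0.9900 = 60.75 pbw (target 60.75 pbw)
  SrO: 92.70·0.6985 = 64.75 pbw (target 64.75 pbw)
  Na2O: 59.27·0.5877 + 466.2·0.2167 = 135.9 pbw (target 135.8 pbw)
  CaO: 22.84·0.2703 = 6.174 pbw (target 6.175 pbw)
Glass mass check: batch Σ − ignition loss = 500.0 pbw (targets for the oxides total 500.0 pbw; versus the stated basis of 500.0 pbw — any gap is answer rounding).
Summing the batch: Σ batch = 702.4 pbw; LOI removed, Σ of batch·LOI: 202.4 pbw; yield, glass over the total, = 71.19%.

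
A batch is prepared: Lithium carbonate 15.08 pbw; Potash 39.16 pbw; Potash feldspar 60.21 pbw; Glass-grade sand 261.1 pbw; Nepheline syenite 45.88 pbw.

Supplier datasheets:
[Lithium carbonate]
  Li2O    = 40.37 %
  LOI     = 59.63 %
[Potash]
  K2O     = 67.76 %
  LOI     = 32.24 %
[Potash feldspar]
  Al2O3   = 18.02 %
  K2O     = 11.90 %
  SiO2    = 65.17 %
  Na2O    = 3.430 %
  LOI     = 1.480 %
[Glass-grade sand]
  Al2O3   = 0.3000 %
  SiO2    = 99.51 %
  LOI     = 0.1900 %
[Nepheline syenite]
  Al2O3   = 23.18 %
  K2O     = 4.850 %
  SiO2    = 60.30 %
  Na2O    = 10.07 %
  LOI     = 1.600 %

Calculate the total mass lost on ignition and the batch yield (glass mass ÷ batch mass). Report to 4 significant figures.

LOI loss = 23.74 pbw; glass = 397.7 pbw; yield = 94.37%

Intermediates are shown, rounded to 4 significant figures, alongside each step; the whole derivation carries full precision throughout. Exactly one rounding is applied to each reported result; all derived quantities are carried from the weighed amounts per 397.7 pbw of glass in full precision (totals, net glass mass, the yield, the five compositions, LOI) exactly as printed in question or answer.
Each material's LOI contribution:
  Lithium carbonate: 15.08 × 0.5963 = 8.992 pbw
  Potash: 39.16 × 0.3224 = 12.63 pbw
  Potash feldspar: 60.21 × 0.01480 = 0.8911 pbw
  Glass-grade sand: 261.1 × 0.001900 = 0.4961 pbw
  Nepheline syenite: 45.88 × 0.01600 = 0.7341 pbw
Total LOI = 23.74 pbw
Glass = batch − LOI = 421.4 − 23.74 = 397.7 pbw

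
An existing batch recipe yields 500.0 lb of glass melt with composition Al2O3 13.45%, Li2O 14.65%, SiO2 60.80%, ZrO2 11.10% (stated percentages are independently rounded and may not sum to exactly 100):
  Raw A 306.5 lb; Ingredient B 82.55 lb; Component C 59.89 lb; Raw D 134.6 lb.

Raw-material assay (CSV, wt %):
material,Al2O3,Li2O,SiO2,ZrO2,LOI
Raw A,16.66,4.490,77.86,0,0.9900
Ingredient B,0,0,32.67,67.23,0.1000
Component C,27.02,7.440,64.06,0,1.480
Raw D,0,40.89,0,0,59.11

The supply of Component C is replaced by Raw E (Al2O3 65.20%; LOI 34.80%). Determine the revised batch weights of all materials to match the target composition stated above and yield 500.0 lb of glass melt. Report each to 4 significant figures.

Mid-chain values appear, with 4-significant-figure rounding, when written out; each numeric step holds exact precision all the way through. Every reported figure is rounded once only. All derived quantities, which include glass mass, LOI, four oxide percentages, the yield, the totals, are computed at full precision, as quoted within the problem or answer text, from the weighed amounts on 500.0 lb of glass.
Target oxide masses per 500.0 lb glass melt:
  Al2O3: 13.45% × 500.0 = 67.25 lb
  Li2O: 14.65% × 500.0 = 73.25 lb
  SiO2: 60.80% × 500.0 = 304.0 lb
  ZrO2: 11.10% × 500.0 = 55.50 lb
Per-oxide balance check given the weights on record, per the basis as stated (every target is met by its sum given rounding of the digits):
  Al2O3: 355.8·0.1666 + 12.23·0.6520 = 67.25 lb (target 67.25 lb)
  Li2O: 355.8·0.04490 + 140.1·0.4089 = 73.26 lb (target 73.25 lb)
  SiO2: 355.8·0.7786 + 82.55·0.3267 = 304.0 lb (target 304.0 lb)
  ZrO2: 82.55·0.6723 = 55.50 lb (target 55.50 lb)
Consistency of the glass mass: batch Σ − ignition loss = 500.0 lb (the Σ of target masses is 500.0 lb; stated basis 500.0 lb — any gap is answer rounding).
Whole-batch sum: Σ batch = 590.7 lb; the LOI term Σ batch·LOI equals 90.67 lb; yield: glass divided by total = 84.65%.

Revised batch per 500.0 lb glass melt:
  Raw A: 355.8 lb
  Ingredient B: 82.55 lb
  Raw E: 12.23 lb
  Raw D: 140.1 lb
Total batch = 590.7 lb; LOI loss = 90.67 lb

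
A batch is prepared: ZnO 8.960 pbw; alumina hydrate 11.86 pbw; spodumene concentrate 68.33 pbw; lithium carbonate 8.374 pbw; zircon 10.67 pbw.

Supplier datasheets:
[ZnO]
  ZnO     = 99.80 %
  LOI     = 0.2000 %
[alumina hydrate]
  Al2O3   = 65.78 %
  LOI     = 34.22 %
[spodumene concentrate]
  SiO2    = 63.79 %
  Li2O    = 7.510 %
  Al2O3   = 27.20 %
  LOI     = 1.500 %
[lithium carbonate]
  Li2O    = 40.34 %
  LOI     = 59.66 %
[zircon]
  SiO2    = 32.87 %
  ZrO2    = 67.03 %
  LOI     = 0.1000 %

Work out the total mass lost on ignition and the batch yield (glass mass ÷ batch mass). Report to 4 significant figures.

In-progress results are rounded to four significant figures when quoted. All arithmetic maintains exact precision in all steps — each reported number takes just one rounding; the derived quantities (glass mass, the yield, LOI, the five compositions, totals) are recomputed using the weight values on 98.09 pbw of glass in full precision, as set out in question or answer.
Per-material ignition loss:
  ZnO: 8.960 × 0.002000 = 0.01792 pbw
  alumina hydrate: 11.86 × 0.3422 = 4.058 pbw
  spodumene concentrate: 68.33 × 0.01500 = 1.025 pbw
  lithium carbonate: 8.374 × 0.5966 = 4.996 pbw
  zircon: 10.67 × 0.001000 = 0.01067 pbw
Total LOI = 10.11 pbw
Glass = batch − LOI = 108.2 − 10.11 = 98.09 pbw

LOI loss = 10.11 pbw; glass = 98.09 pbw; yield = 90.66%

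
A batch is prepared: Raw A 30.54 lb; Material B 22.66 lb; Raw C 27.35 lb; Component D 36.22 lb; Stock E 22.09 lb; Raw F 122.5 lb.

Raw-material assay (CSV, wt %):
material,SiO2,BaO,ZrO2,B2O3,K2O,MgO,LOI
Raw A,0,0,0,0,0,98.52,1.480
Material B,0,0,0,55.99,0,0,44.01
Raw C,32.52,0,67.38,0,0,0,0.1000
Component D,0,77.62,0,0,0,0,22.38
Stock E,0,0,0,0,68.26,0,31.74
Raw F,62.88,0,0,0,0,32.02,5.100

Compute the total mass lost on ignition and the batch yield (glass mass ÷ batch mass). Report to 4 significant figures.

LOI loss = 31.82 lb; glass = 229.5 lb; yield = 87.83%

In-progress results are printed rounded off to 4 significant digits within the worked lines. Every computation maintains full precision throughout — every reported result sees exactly one rounding; derived quantities (the six compositions, glass mass, yield, totals, LOI) are computed at exact precision using the weight values at 229.5 lb of glass, exactly as printed in the question or the answer.
Ignition loss by material:
  Raw A: 30.54 × 0.01480 = 0.4520 lb
  Material B: 22.66 × 0.4401 = 9.973 lb
  Raw C: 27.35 × 0.001000 = 0.02735 lb
  Component D: 36.22 × 0.2238 = 8.106 lb
  Stock E: 22.09 × 0.3174 = 7.011 lb
  Raw F: 122.5 × 0.05100 = 6.247 lb
Total LOI = 31.82 lb
Glass = batch − LOI = 261.4 − 31.82 = 229.5 lb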